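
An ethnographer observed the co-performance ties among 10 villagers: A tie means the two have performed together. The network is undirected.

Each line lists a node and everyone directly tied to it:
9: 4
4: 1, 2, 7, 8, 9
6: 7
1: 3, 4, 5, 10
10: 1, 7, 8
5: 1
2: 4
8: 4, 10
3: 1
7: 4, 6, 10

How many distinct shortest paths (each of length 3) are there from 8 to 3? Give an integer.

2

The shortest distance is 3. The length-3 paths are: 8–10–1–3; 8–4–1–3.
That gives 2 distinct shortest paths.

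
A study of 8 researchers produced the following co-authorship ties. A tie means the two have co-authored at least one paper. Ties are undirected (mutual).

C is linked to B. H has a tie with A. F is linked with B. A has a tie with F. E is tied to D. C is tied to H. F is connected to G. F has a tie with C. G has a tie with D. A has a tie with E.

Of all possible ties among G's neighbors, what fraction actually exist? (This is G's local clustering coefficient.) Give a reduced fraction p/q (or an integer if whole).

0

G's neighbors: D and F (k = 2).
Possible neighbor pairs: C(2,2) = 1. Edges among them: none → e = 0.
Clustering(G) = 0/1.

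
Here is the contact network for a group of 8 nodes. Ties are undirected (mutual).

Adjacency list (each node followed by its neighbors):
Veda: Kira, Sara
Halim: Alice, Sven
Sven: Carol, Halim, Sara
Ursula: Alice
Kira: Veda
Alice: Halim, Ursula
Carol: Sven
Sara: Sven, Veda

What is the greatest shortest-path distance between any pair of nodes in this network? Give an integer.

6

Eccentricity of each node (its greatest distance to any other): Alice:5, Carol:4, Halim:4, Kira:6, Sara:4, Sven:3, Ursula:6, Veda:5.
The maximum eccentricity is 6, realized for instance by the pair Kira–Ursula via Kira – Veda – Sara – Sven – Halim – Alice – Ursula. So the diameter is 6.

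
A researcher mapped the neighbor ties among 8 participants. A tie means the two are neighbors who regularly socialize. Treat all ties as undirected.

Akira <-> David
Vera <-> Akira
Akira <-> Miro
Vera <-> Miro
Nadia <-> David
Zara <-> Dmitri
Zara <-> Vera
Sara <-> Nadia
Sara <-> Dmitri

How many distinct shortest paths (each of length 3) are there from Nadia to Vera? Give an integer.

The shortest distance is 3, and the only length-3 path is Nadia–David–Akira–Vera. So there is exactly 1 shortest path.

1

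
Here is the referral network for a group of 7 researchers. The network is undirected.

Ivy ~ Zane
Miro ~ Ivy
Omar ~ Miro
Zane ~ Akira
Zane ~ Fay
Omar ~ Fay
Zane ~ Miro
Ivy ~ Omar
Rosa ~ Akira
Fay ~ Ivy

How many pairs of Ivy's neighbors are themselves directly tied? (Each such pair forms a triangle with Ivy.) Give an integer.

4

Ivy's neighbors: Fay, Miro, Omar, and Zane.
Neighbor pairs that are themselves tied: Ivy–Fay–Omar; Ivy–Fay–Zane; Ivy–Miro–Omar; Ivy–Miro–Zane. Each forms one triangle with Ivy, for 4 in total.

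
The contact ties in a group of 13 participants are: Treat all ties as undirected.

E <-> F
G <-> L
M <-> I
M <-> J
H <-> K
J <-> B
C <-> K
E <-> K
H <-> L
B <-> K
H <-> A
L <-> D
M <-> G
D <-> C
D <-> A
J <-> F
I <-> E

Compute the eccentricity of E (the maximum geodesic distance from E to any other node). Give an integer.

3

Distances from E: A:3, B:2, C:2, D:3, F:1, G:3, H:2, I:1, J:2, K:1, L:3, M:2.
The largest is 3 (to G, D, A, and L), so the eccentricity of E is 3.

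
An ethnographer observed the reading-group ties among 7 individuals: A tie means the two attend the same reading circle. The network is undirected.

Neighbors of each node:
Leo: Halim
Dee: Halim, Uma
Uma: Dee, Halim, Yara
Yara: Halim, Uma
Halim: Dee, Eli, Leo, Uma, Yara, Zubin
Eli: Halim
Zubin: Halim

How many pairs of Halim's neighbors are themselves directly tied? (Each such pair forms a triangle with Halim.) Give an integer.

Halim's neighbors: Dee, Eli, Leo, Uma, Yara, and Zubin.
Neighbor pairs that are themselves tied: Halim–Dee–Uma; Halim–Uma–Yara. Each forms one triangle with Halim, for 2 in total.

2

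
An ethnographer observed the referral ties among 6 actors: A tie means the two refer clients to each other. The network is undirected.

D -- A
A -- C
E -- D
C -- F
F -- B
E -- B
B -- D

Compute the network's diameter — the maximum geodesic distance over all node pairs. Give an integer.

Eccentricity of each node (its greatest distance to any other): A:2, B:2, C:3, D:2, E:3, F:2.
The maximum eccentricity is 3, realized for instance by the pair E–C via E – D – A – C. So the diameter is 3.

3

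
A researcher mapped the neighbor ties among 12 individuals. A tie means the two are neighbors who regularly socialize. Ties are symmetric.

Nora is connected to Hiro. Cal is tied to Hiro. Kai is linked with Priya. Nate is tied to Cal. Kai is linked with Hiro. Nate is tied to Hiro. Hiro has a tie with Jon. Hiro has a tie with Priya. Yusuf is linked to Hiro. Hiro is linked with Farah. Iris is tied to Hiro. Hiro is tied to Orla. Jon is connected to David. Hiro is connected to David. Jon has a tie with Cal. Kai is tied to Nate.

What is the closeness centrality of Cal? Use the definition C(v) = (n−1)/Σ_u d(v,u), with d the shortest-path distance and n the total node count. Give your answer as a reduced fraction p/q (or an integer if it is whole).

Distances from Cal: David:2, Farah:2, Hiro:1, Iris:2, Jon:1, Kai:2, Nate:1, Nora:2, Orla:2, Priya:2, Yusuf:2. Sum = 19.
n = 12, so closeness = 11/19.

11/19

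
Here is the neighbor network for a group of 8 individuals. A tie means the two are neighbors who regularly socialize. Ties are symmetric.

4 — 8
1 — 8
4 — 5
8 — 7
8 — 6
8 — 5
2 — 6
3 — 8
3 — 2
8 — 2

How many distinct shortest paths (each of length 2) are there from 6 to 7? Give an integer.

The shortest distance is 2, and the only length-2 path is 6–8–7. So there is exactly 1 shortest path.

1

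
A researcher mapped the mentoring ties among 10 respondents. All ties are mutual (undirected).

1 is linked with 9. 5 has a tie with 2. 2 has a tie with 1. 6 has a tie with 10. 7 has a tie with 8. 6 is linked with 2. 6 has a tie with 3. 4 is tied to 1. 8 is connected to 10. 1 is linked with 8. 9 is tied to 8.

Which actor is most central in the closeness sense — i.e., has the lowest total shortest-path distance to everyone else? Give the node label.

Farness (sum of distances to all others) for each node — 1:15, 2:16, 3:26, 4:23, 5:24, 6:18, 7:24, 8:16, 9:20, 10:18.
The smallest farness is 15, for 1, so 1 has the highest closeness.

1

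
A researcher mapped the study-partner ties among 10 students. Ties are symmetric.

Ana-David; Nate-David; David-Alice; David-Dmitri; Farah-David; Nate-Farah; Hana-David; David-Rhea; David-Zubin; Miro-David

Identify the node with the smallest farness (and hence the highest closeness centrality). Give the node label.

Farness (sum of distances to all others) for each node — Alice:17, Ana:17, David:9, Dmitri:17, Farah:16, Hana:17, Miro:17, Nate:16, Rhea:17, Zubin:17.
The smallest farness is 9, for David, so David has the highest closeness.

David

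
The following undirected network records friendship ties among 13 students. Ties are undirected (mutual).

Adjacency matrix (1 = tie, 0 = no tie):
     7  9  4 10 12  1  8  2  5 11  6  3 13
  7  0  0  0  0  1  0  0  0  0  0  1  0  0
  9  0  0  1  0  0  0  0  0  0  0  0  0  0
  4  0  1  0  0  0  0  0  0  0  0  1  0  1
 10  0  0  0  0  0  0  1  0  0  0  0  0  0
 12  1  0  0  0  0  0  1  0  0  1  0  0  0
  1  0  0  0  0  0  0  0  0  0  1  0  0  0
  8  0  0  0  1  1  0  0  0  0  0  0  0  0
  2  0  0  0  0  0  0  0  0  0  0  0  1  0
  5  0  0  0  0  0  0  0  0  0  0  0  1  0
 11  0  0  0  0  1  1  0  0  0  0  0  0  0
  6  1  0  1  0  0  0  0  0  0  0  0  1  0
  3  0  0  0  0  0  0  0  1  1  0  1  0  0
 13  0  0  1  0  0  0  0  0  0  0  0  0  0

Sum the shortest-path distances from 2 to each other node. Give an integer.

Distances from 2: 1:6, 3:1, 4:3, 5:2, 6:2, 7:3, 8:5, 9:4, 10:6, 11:5, 12:4, 13:4.
Sum = 6 + 1 + 3 + 2 + 2 + 3 + 5 + 4 + 6 + 5 + 4 + 4 = 45.

45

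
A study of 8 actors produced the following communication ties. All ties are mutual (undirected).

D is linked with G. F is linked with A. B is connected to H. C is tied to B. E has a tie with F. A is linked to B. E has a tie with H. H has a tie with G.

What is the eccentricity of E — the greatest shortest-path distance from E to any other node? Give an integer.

3

Distances from E: A:2, B:2, C:3, D:3, F:1, G:2, H:1.
The largest is 3 (to C and D), so the eccentricity of E is 3.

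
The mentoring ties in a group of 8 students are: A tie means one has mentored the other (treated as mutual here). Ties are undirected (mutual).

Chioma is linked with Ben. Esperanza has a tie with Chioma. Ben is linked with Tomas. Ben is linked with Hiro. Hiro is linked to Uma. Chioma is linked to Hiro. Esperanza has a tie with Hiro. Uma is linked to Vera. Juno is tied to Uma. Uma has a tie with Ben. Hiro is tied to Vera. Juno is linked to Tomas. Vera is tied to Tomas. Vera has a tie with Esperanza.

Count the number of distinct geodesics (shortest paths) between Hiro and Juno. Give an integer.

1

The shortest distance is 2, and the only length-2 path is Hiro–Uma–Juno. So there is exactly 1 shortest path.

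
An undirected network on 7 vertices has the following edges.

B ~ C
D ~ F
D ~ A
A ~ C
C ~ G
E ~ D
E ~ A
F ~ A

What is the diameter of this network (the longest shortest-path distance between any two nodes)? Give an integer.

3

Eccentricity of each node (its greatest distance to any other): A:2, B:3, C:2, D:3, E:3, F:3, G:3.
The maximum eccentricity is 3, realized for instance by the pair F–B via F – A – C – B. So the diameter is 3.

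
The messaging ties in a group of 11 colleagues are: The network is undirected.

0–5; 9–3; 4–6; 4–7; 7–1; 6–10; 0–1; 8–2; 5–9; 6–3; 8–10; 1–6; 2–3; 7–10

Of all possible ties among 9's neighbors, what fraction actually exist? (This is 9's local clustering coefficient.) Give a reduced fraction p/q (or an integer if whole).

0

9's neighbors: 3 and 5 (k = 2).
Possible neighbor pairs: C(2,2) = 1. Edges among them: none → e = 0.
Clustering(9) = 0/1.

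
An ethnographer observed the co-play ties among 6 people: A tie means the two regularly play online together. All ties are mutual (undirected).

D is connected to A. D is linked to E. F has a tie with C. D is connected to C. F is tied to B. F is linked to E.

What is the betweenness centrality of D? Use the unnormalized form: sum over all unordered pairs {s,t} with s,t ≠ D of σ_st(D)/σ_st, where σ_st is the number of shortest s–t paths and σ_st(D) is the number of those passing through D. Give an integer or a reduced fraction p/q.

Pairs whose geodesics pass through D — E–A: 1; E–C: 1/2; A–C: 1; A–F: 2/2; A–B: 2/2.
All other pairs contribute 0.
Summing the contributions gives betweenness(D) = 9/2.

9/2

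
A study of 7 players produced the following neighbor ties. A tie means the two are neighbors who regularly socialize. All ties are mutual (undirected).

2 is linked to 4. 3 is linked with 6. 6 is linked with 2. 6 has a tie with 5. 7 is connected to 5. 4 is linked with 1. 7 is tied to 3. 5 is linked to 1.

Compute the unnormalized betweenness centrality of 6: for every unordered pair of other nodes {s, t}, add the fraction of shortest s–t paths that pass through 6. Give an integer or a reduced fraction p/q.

Pairs whose geodesics pass through 6 — 1–3: 1/2; 5–3: 1/2; 5–2: 1; 7–2: 2/2; 3–2: 1; 3–4: 1.
All other pairs contribute 0.
Summing the contributions gives betweenness(6) = 5.

5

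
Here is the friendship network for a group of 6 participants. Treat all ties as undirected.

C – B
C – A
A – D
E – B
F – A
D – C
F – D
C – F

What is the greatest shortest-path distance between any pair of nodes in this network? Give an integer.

Eccentricity of each node (its greatest distance to any other): A:3, B:2, C:2, D:3, E:3, F:3.
The maximum eccentricity is 3, realized for instance by the pair E–F via E – B – C – F. So the diameter is 3.

3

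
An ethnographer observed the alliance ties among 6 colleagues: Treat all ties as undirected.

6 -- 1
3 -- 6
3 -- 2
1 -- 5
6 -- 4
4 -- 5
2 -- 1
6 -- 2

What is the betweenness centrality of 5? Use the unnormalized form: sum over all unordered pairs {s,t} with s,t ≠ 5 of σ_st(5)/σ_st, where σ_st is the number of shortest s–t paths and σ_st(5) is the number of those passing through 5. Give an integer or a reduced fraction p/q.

1/2

Pairs whose geodesics pass through 5 — 4–1: 1/2.
All other pairs contribute 0.
Summing the contributions gives betweenness(5) = 1/2.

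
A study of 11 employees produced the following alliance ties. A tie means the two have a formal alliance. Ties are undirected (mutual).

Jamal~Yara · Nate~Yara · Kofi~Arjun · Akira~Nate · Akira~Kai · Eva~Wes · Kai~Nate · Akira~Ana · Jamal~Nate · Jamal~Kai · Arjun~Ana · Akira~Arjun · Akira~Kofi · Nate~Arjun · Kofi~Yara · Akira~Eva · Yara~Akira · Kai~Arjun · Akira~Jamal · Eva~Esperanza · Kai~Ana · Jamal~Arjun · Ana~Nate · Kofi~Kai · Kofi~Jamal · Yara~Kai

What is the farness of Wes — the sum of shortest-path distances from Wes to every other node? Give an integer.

Distances from Wes: Akira:2, Ana:3, Arjun:3, Esperanza:2, Eva:1, Jamal:3, Kai:3, Kofi:3, Nate:3, Yara:3.
Sum = 2 + 3 + 3 + 2 + 1 + 3 + 3 + 3 + 3 + 3 = 26.

26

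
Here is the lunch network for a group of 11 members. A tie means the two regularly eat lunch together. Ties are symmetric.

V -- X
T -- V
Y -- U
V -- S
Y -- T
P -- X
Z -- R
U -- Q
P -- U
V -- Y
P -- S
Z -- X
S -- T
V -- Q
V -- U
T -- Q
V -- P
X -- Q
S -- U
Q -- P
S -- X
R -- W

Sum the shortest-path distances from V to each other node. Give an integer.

Distances from V: P:1, Q:1, R:3, S:1, T:1, U:1, W:4, X:1, Y:1, Z:2.
Sum = 1 + 1 + 3 + 1 + 1 + 1 + 4 + 1 + 1 + 2 = 16.

16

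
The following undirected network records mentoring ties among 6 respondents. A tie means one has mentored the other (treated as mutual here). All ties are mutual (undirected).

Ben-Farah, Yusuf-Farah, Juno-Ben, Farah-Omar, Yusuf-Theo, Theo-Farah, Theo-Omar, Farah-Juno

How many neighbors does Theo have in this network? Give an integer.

3

Theo is directly tied to Farah, Omar, and Yusuf. That is 3 neighbors, so the degree of Theo is 3.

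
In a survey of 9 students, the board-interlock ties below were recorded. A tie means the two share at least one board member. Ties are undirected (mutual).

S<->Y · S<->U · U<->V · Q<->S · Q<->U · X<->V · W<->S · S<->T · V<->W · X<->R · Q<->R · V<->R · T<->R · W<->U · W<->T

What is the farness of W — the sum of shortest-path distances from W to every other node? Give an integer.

12

Distances from W: Q:2, R:2, S:1, T:1, U:1, V:1, X:2, Y:2.
Sum = 2 + 2 + 1 + 1 + 1 + 1 + 2 + 2 = 12.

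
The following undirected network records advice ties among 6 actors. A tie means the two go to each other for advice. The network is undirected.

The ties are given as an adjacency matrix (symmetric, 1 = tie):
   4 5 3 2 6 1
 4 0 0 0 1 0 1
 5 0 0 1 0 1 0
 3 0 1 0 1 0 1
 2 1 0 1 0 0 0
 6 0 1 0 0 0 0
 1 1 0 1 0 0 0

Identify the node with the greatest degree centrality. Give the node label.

Degrees — 1:2, 2:2, 3:3, 4:2, 5:2, 6:1.
The maximum is 3, attained only by 3.

3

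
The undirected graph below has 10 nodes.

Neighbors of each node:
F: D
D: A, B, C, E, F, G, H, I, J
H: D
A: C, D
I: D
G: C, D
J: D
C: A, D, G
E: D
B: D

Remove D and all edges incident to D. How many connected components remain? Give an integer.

7

Without D, the remaining ties split the others into: {F}; {H}; {A, C, G}; {B}; {J}; {E}; {I}.
That's 7 separate components.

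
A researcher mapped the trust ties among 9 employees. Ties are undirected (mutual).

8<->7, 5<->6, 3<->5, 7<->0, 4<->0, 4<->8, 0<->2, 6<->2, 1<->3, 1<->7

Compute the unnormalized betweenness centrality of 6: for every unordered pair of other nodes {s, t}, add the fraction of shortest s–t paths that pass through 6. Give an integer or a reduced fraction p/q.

4

Pairs whose geodesics pass through 6 — 2–5: 1; 2–3: 1; 5–4: 1; 5–0: 1.
All other pairs contribute 0.
Summing the contributions gives betweenness(6) = 4.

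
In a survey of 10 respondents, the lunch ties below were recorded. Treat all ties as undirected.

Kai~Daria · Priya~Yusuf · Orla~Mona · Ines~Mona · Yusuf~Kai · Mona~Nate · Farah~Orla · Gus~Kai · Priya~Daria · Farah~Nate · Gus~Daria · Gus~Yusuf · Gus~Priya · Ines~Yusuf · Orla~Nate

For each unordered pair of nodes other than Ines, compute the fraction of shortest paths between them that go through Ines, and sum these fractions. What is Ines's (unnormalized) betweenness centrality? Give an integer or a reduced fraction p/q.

20

Pairs whose geodesics pass through Ines — Nate–Gus: 1; Nate–Daria: 3/3; Nate–Kai: 1; Nate–Priya: 1; Nate–Yusuf: 1; Orla–Gus: 1; Orla–Daria: 3/3; Orla–Kai: 1; Orla–Priya: 1; Orla–Yusuf: 1; Farah–Gus: 2/2; Farah–Daria: 6/6; Farah–Kai: 2/2; Farah–Priya: 2/2 … (+6 more pairs).
All other pairs contribute 0.
Summing the contributions gives betweenness(Ines) = 20.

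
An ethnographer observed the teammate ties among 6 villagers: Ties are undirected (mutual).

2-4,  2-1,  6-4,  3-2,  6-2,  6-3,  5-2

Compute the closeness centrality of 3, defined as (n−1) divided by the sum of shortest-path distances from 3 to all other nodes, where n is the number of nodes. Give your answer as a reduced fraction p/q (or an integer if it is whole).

5/8

Distances from 3: 1:2, 2:1, 4:2, 5:2, 6:1. Sum = 8.
n = 6, so closeness = 5/8.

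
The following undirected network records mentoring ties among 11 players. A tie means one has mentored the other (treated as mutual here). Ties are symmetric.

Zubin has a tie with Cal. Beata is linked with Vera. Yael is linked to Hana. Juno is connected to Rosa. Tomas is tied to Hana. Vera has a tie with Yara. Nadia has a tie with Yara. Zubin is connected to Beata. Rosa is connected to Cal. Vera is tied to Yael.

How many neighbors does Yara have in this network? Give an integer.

2

Yara is directly tied to Nadia and Vera. That is 2 neighbors, so the degree of Yara is 2.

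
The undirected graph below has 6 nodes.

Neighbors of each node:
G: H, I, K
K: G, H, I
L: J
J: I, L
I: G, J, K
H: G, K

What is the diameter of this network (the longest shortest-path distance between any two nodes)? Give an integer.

Eccentricity of each node (its greatest distance to any other): G:3, H:4, I:2, J:3, K:3, L:4.
The maximum eccentricity is 4, realized for instance by the pair L–H via L – J – I – G – H. So the diameter is 4.

4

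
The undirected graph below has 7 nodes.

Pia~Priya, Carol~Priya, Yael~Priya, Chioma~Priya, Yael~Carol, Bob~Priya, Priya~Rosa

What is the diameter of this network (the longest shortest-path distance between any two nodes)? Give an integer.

2

Eccentricity of each node (its greatest distance to any other): Bob:2, Carol:2, Chioma:2, Pia:2, Priya:1, Rosa:2, Yael:2.
The maximum eccentricity is 2, realized for instance by the pair Bob–Yael via Bob – Priya – Yael. So the diameter is 2.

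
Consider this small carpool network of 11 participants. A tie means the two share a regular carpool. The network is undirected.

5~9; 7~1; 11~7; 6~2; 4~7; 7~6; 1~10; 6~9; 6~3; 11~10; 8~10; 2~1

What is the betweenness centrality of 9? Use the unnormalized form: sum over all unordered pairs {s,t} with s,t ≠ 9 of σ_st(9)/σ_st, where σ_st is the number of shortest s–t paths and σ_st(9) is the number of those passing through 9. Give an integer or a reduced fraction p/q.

Pairs whose geodesics pass through 9 — 2–5: 1; 4–5: 1; 8–5: 3/3; 7–5: 1; 10–5: 3/3; 5–1: 2/2; 5–11: 1; 5–3: 1; 5–6: 1.
All other pairs contribute 0.
Summing the contributions gives betweenness(9) = 9.

9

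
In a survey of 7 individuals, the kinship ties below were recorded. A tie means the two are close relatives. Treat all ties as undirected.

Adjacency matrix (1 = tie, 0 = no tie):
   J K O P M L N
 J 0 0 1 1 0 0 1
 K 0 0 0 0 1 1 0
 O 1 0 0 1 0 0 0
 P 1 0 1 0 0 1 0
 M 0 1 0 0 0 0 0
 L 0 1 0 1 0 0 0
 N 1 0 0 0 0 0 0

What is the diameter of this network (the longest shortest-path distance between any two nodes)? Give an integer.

5

Eccentricity of each node (its greatest distance to any other): J:4, K:4, L:3, M:5, N:5, O:4, P:3.
The maximum eccentricity is 5, realized for instance by the pair M–N via M – K – L – P – J – N. So the diameter is 5.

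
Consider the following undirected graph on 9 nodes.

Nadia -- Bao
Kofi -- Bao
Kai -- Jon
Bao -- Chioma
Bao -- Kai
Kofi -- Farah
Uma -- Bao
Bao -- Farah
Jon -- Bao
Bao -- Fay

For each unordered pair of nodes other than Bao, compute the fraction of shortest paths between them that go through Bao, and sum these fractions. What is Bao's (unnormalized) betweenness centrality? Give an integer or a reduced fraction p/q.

26

Pairs whose geodesics pass through Bao — Nadia–Kai: 1; Nadia–Farah: 1; Nadia–Jon: 1; Nadia–Chioma: 1; Nadia–Kofi: 1; Nadia–Fay: 1; Nadia–Uma: 1; Kai–Farah: 1; Kai–Chioma: 1; Kai–Kofi: 1; Kai–Fay: 1; Kai–Uma: 1; Farah–Jon: 1; Farah–Chioma: 1 … (+12 more pairs).
All other pairs contribute 0.
Summing the contributions gives betweenness(Bao) = 26.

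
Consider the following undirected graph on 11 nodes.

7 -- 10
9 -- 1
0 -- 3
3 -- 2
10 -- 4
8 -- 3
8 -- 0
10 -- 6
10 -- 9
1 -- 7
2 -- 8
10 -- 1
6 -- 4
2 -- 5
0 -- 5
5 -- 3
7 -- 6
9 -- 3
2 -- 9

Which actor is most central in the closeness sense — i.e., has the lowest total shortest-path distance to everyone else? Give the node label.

9

Farness (sum of distances to all others) for each node — 0:25, 1:20, 2:19, 3:18, 4:26, 5:25, 6:25, 7:25, 8:25, 9:16, 10:18.
The smallest farness is 16, for 9, so 9 has the highest closeness.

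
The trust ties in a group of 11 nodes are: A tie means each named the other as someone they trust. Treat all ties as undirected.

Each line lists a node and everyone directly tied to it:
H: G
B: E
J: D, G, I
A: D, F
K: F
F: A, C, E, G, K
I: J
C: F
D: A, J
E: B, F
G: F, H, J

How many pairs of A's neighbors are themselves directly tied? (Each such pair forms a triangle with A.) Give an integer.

A's neighbors are D and F, but none of them are tied to each other, so no triangle contains A.

0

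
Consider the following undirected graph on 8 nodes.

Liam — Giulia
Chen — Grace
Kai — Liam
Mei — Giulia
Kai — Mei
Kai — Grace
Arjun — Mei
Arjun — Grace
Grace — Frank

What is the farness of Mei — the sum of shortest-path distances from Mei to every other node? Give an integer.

13

Distances from Mei: Arjun:1, Chen:3, Frank:3, Giulia:1, Grace:2, Kai:1, Liam:2.
Sum = 1 + 3 + 3 + 1 + 2 + 1 + 2 = 13.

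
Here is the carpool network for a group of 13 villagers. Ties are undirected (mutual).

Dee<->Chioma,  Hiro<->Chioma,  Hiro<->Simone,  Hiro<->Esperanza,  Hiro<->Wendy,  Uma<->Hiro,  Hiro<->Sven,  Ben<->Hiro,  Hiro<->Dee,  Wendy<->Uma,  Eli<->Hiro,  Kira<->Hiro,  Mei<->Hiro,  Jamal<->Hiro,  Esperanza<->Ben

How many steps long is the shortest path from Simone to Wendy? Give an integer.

2

One shortest route is Simone – Hiro – Wendy, which uses 2 edges, and Simone and Wendy are not directly tied, so nothing shorter exists. So d(Simone,Wendy) = 2.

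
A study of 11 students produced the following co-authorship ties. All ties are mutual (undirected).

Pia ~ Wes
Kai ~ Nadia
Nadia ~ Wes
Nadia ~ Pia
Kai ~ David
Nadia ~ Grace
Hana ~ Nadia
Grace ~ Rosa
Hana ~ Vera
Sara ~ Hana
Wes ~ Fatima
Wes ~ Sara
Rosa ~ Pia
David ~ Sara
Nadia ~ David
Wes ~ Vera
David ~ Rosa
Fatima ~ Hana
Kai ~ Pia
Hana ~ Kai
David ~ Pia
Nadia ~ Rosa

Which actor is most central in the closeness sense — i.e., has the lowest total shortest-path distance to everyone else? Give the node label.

Farness (sum of distances to all others) for each node — David:17, Fatima:21, Grace:21, Hana:15, Kai:16, Nadia:13, Pia:15, Rosa:18, Sara:18, Vera:21, Wes:15.
The smallest farness is 13, for Nadia, so Nadia has the highest closeness.

Nadia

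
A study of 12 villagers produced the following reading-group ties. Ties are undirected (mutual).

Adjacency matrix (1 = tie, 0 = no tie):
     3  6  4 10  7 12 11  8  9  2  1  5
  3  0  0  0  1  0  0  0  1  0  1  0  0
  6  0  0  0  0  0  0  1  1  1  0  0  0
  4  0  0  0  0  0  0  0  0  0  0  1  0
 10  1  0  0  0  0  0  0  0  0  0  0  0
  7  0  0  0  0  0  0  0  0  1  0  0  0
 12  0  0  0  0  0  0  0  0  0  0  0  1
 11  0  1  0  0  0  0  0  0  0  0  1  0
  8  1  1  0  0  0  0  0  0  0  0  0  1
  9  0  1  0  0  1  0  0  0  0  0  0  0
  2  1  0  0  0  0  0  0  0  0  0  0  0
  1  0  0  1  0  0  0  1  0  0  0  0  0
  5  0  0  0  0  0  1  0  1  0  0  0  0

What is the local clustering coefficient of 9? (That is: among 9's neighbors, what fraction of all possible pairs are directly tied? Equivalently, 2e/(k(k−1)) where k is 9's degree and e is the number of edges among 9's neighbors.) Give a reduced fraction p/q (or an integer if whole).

9's neighbors: 6 and 7 (k = 2).
Possible neighbor pairs: C(2,2) = 1. Edges among them: none → e = 0.
Clustering(9) = 0/1.

0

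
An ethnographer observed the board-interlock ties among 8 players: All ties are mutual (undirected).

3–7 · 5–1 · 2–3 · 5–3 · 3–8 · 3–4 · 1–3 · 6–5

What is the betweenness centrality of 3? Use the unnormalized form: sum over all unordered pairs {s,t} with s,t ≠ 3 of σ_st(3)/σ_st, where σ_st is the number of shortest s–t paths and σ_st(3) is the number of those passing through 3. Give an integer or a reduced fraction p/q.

Pairs whose geodesics pass through 3 — 5–2: 1; 5–7: 1; 5–4: 1; 5–8: 1; 2–6: 1; 2–7: 1; 2–4: 1; 2–8: 1; 2–1: 1; 6–7: 1; 6–4: 1; 6–8: 1; 7–4: 1; 7–8: 1 … (+4 more pairs).
All other pairs contribute 0.
Summing the contributions gives betweenness(3) = 18.

18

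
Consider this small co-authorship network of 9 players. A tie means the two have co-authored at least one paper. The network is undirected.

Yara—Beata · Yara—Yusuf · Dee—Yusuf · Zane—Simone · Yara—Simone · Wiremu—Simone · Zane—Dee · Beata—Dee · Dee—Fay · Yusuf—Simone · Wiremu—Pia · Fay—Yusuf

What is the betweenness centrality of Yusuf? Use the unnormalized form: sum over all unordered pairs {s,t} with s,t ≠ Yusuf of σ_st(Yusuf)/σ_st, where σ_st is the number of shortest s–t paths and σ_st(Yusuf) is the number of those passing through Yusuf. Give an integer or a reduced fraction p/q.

Pairs whose geodesics pass through Yusuf — Wiremu–Dee: 1/2; Wiremu–Fay: 1; Simone–Dee: 1/2; Simone–Fay: 1; Dee–Yara: 1/2; Dee–Pia: 1/2; Fay–Yara: 1; Fay–Pia: 1.
All other pairs contribute 0.
Summing the contributions gives betweenness(Yusuf) = 6.

6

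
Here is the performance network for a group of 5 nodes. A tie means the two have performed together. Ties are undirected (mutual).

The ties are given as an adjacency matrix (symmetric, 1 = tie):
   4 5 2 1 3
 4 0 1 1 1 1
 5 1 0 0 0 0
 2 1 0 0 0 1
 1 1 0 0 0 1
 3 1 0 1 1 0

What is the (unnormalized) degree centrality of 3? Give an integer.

3 is directly tied to 1, 2, and 4. That is 3 neighbors, so the degree of 3 is 3.

3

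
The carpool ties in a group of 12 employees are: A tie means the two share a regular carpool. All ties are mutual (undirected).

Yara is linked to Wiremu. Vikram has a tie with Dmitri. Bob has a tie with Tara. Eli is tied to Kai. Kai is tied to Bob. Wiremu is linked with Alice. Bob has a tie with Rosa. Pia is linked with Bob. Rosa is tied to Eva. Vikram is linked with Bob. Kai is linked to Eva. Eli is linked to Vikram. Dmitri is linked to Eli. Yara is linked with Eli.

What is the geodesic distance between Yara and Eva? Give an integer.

3

One shortest route is Yara – Eli – Kai – Eva, which uses 3 edges, and at distance 2 from Yara we only reach {Alice, Dmitri, Kai, Vikram}, which does not include Eva. So d(Yara,Eva) = 3.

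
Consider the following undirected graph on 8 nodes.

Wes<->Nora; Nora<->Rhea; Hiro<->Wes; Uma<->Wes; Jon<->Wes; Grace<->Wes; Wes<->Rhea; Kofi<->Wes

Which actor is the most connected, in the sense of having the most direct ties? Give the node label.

Wes

Degrees — Grace:1, Hiro:1, Jon:1, Kofi:1, Nora:2, Rhea:2, Uma:1, Wes:7.
The maximum is 7, attained only by Wes.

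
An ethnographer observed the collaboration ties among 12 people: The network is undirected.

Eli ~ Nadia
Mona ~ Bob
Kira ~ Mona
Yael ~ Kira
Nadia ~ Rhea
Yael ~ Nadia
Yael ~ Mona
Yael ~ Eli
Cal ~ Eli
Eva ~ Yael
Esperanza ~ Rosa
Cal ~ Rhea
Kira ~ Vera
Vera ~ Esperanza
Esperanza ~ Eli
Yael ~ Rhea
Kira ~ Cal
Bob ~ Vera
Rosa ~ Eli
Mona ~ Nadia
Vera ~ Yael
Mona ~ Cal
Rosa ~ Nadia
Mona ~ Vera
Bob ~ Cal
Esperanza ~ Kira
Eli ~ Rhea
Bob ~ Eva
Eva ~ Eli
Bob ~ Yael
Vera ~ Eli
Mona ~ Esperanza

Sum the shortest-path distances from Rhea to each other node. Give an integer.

18

Distances from Rhea: Bob:2, Cal:1, Eli:1, Esperanza:2, Eva:2, Kira:2, Mona:2, Nadia:1, Rosa:2, Vera:2, Yael:1.
Sum = 2 + 1 + 1 + 2 + 2 + 2 + 2 + 1 + 2 + 2 + 1 = 18.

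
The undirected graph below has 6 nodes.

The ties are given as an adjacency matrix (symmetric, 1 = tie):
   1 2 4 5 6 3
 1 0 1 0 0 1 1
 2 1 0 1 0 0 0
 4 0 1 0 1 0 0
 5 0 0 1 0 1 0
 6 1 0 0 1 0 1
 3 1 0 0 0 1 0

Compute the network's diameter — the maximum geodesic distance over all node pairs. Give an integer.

Eccentricity of each node (its greatest distance to any other): 1:2, 2:2, 3:3, 4:3, 5:2, 6:2.
The maximum eccentricity is 3, realized for instance by the pair 4–3 via 4 – 2 – 1 – 3. So the diameter is 3.

3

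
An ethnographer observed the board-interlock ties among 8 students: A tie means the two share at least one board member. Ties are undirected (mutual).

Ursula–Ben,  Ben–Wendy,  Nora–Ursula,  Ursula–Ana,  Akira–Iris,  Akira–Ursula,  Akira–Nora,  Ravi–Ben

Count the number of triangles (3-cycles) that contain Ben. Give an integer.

Ben's neighbors are Ravi, Ursula, and Wendy, but none of them are tied to each other, so no triangle contains Ben.

0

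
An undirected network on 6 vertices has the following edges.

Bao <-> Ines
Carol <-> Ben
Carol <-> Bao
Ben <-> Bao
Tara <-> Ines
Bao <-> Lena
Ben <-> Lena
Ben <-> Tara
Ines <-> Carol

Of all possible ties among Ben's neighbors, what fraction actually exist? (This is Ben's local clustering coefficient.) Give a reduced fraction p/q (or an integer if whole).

1/3

Ben's neighbors: Bao, Carol, Lena, and Tara (k = 4).
Possible neighbor pairs: C(4,2) = 6. Edges among them: Bao–Carol, Bao–Lena → e = 2.
Clustering(Ben) = 2/6 = 1/3.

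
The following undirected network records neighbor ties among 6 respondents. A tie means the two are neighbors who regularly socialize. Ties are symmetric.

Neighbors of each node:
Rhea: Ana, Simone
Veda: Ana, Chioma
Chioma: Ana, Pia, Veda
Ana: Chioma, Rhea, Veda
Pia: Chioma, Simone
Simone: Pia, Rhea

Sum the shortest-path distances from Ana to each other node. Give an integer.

Distances from Ana: Chioma:1, Pia:2, Rhea:1, Simone:2, Veda:1.
Sum = 1 + 2 + 1 + 2 + 1 = 7.

7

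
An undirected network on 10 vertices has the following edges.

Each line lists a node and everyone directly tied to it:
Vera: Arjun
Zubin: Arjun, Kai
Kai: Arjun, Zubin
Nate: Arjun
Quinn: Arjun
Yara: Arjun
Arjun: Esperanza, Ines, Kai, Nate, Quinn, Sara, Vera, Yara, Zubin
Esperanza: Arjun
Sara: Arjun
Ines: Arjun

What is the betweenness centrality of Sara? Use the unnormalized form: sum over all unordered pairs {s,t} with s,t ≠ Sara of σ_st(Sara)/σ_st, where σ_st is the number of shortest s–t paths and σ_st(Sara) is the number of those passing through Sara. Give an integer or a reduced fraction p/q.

No shortest path between any pair of other nodes passes through Sara.
Summing the contributions gives betweenness(Sara) = 0.

0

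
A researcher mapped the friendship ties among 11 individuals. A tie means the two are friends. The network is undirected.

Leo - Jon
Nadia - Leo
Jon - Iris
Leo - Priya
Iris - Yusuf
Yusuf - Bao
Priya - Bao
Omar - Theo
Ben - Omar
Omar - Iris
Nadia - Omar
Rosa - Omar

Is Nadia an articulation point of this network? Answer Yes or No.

No

Even without Nadia, every remaining node can still reach every other (the residual graph is connected), so Nadia is not a cut vertex.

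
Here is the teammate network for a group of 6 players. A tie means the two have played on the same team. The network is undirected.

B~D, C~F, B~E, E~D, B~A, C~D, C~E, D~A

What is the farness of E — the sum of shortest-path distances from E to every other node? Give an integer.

7

Distances from E: A:2, B:1, C:1, D:1, F:2.
Sum = 2 + 1 + 1 + 1 + 2 = 7.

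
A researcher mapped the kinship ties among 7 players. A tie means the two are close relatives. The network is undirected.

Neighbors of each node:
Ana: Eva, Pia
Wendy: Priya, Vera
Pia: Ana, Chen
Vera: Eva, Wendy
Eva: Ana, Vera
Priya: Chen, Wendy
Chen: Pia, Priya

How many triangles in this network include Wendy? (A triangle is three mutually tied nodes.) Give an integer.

0

Wendy's neighbors are Priya and Vera, but none of them are tied to each other, so no triangle contains Wendy.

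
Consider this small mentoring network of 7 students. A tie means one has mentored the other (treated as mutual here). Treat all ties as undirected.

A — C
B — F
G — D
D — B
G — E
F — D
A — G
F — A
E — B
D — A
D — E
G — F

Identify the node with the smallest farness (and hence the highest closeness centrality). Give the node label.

Farness (sum of distances to all others) for each node — A:8, B:10, C:13, D:7, E:10, F:8, G:8.
The smallest farness is 7, for D, so D has the highest closeness.

D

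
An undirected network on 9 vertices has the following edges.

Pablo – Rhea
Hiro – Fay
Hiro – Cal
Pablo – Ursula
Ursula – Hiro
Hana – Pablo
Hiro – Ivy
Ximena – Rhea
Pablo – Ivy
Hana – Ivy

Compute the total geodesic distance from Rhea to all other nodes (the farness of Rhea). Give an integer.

19

Distances from Rhea: Cal:4, Fay:4, Hana:2, Hiro:3, Ivy:2, Pablo:1, Ursula:2, Ximena:1.
Sum = 4 + 4 + 2 + 3 + 2 + 1 + 2 + 1 = 19.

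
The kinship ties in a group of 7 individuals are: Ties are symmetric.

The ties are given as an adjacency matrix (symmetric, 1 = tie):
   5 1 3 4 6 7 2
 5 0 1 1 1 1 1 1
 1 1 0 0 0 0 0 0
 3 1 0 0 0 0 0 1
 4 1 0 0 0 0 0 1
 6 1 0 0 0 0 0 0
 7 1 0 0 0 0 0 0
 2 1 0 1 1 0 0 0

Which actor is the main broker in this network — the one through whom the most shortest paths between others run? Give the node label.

Unnormalized betweenness of each node: 1:0, 2:1/2, 3:0, 4:0, 5:25/2, 6:0, 7:0.
5 has the largest value, 25/2, making it the main broker — the node through which the most shortest paths run.

5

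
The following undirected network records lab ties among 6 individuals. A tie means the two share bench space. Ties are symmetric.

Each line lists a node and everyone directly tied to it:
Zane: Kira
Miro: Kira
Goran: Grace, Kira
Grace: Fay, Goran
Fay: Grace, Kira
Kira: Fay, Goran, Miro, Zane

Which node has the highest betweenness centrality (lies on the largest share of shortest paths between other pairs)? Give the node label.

Unnormalized betweenness of each node: Fay:3/2, Goran:3/2, Grace:1/2, Kira:15/2, Miro:0, Zane:0.
Kira has the largest value, 15/2, making it the main broker — the node through which the most shortest paths run.

Kira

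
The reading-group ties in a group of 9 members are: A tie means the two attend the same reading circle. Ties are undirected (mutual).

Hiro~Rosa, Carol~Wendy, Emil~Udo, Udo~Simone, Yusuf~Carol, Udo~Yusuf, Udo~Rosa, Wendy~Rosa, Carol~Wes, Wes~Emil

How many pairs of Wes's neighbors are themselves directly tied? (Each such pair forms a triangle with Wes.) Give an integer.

Wes's neighbors are Carol and Emil, but none of them are tied to each other, so no triangle contains Wes.

0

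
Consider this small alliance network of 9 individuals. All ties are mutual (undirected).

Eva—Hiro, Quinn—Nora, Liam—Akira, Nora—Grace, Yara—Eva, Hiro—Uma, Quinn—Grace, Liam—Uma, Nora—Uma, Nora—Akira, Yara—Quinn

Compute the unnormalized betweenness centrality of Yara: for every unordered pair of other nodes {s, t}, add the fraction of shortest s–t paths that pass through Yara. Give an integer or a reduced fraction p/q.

10/3

Pairs whose geodesics pass through Yara — Quinn–Hiro: 1/2; Quinn–Eva: 1; Grace–Eva: 1; Nora–Eva: 1/2; Akira–Eva: 1/3.
All other pairs contribute 0.
Summing the contributions gives betweenness(Yara) = 10/3.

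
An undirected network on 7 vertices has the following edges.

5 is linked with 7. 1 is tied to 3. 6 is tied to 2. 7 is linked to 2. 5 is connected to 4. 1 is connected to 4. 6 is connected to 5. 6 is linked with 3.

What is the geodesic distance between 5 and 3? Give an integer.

2

One shortest route is 5 – 6 – 3, which uses 2 edges, and 5 and 3 are not directly tied, so nothing shorter exists. So d(5,3) = 2.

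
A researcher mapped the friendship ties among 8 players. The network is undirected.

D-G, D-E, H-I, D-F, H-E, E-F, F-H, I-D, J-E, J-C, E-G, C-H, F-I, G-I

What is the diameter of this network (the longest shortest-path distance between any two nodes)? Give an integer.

3

Eccentricity of each node (its greatest distance to any other): C:3, D:3, E:2, F:2, G:3, H:2, I:3, J:3.
The maximum eccentricity is 3, realized for instance by the pair J–I via J – E – H – I. So the diameter is 3.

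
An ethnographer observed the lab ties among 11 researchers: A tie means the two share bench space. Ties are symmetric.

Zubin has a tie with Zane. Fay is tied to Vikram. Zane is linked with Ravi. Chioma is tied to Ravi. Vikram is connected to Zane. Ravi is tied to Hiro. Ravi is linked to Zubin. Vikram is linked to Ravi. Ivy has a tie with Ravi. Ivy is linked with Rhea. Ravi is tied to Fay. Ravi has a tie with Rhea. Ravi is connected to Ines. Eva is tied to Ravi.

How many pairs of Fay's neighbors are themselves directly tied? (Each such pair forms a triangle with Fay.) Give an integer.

1

Fay's neighbors: Ravi and Vikram.
Neighbor pairs that are themselves tied: Fay–Ravi–Vikram. Each forms one triangle with Fay, for 1 in total.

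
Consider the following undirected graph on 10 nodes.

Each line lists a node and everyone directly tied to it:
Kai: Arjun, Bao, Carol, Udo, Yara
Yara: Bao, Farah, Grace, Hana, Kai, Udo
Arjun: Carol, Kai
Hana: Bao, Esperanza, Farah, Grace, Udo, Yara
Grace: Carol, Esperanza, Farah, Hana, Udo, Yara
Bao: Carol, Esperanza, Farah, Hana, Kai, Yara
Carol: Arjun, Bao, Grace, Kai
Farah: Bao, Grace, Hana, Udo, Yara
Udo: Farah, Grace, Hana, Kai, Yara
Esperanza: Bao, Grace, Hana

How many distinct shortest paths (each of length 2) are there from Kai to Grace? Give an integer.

The shortest distance is 2. The length-2 paths are: Kai–Yara–Grace; Kai–Carol–Grace; Kai–Udo–Grace.
That gives 3 distinct shortest paths.

3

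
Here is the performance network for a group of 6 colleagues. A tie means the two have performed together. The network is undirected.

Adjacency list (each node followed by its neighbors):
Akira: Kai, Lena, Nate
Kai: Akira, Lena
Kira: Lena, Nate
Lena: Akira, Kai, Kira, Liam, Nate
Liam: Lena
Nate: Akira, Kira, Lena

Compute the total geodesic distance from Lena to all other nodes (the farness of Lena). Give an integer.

Distances from Lena: Akira:1, Kai:1, Kira:1, Liam:1, Nate:1.
Sum = 1 + 1 + 1 + 1 + 1 = 5.

5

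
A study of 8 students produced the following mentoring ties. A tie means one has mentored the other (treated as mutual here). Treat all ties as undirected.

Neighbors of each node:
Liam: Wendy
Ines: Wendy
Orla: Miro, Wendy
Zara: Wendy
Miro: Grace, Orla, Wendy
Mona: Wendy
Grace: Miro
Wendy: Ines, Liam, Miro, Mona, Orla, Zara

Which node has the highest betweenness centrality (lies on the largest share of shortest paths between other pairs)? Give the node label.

Unnormalized betweenness of each node: Grace:0, Ines:0, Liam:0, Miro:6, Mona:0, Orla:0, Wendy:18, Zara:0.
Wendy has the largest value, 18, making it the main broker — the node through which the most shortest paths run.

Wendy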